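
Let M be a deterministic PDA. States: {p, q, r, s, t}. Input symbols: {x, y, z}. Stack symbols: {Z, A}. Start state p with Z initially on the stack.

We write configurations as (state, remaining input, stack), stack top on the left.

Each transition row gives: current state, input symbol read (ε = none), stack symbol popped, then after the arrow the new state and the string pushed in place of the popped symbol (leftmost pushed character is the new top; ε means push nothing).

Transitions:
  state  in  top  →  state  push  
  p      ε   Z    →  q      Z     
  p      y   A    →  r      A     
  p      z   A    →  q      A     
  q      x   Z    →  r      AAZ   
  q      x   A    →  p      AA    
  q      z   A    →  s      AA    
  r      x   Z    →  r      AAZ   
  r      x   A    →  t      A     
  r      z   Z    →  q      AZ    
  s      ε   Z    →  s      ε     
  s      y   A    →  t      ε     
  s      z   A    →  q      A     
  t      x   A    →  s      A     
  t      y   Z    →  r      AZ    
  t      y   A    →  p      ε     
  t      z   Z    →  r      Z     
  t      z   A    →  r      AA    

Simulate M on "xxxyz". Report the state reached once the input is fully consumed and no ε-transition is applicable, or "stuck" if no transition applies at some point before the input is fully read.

r

(p, xxxyz, Z) ⊢ (q, xxxyz, Z) ⊢ (r, xxyz, AAZ) ⊢ (t, xyz, AAZ) ⊢ (s, yz, AAZ) ⊢ (t, z, AZ) ⊢ (r, ε, AAZ)
All input consumed; M is in state r.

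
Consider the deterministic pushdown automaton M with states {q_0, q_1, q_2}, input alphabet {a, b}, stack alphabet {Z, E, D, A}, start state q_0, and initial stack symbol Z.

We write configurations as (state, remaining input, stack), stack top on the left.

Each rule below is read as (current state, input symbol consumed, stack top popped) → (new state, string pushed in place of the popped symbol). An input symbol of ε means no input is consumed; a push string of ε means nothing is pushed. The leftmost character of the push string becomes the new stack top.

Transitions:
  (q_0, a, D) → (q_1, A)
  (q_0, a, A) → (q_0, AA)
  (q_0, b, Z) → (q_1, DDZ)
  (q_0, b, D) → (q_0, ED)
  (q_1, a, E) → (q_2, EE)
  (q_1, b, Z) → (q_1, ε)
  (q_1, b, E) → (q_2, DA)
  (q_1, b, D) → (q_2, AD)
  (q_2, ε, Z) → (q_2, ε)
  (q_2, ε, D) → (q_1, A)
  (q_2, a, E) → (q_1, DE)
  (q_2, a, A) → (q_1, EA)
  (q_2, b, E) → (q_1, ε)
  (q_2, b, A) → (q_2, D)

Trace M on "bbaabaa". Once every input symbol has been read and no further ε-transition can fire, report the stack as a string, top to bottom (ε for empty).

(q_0, bbaabaa, Z)
  read b, top Z: go to q_1, push DDZ → (q_1, baabaa, DDZ)
  read b, top D: go to q_2, push AD → (q_2, aabaa, ADDZ)
  read a, top A: go to q_1, push EA → (q_1, abaa, EADDZ)
  read a, top E: go to q_2, push EE → (q_2, baa, EEADDZ)
  read b, top E: go to q_1, push ε → (q_1, aa, EADDZ)
  read a, top E: go to q_2, push EE → (q_2, a, EEADDZ)
  read a, top E: go to q_1, push DE → (q_1, ε, DEEADDZ)
All input consumed in state q_1 with stack DEEADDZ.

DEEADDZ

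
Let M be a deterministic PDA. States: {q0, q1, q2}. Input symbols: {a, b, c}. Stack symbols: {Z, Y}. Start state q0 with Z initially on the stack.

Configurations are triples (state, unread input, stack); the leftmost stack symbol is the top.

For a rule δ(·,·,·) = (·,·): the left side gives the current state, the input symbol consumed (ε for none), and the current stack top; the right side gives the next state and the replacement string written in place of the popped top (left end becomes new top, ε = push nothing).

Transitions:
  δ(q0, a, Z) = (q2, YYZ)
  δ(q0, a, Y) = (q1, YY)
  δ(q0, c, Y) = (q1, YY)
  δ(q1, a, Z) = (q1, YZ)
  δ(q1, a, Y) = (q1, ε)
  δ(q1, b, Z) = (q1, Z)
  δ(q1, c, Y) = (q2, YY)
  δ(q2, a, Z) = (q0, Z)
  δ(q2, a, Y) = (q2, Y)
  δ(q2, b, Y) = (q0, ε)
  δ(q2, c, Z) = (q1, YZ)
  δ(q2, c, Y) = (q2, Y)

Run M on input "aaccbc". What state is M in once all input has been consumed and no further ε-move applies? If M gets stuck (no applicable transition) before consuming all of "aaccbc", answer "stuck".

(q0, aaccbc, Z)
  read a, top Z: go to q2, push YYZ → (q2, accbc, YYZ)
  read a, top Y: go to q2, push Y → (q2, ccbc, YYZ)
  read c, top Y: go to q2, push Y → (q2, cbc, YYZ)
  read c, top Y: go to q2, push Y → (q2, bc, YYZ)
  read b, top Y: go to q0, push ε → (q0, c, YZ)
  read c, top Y: go to q1, push YY → (q1, ε, YYZ)
All input consumed; M is in state q1.

q1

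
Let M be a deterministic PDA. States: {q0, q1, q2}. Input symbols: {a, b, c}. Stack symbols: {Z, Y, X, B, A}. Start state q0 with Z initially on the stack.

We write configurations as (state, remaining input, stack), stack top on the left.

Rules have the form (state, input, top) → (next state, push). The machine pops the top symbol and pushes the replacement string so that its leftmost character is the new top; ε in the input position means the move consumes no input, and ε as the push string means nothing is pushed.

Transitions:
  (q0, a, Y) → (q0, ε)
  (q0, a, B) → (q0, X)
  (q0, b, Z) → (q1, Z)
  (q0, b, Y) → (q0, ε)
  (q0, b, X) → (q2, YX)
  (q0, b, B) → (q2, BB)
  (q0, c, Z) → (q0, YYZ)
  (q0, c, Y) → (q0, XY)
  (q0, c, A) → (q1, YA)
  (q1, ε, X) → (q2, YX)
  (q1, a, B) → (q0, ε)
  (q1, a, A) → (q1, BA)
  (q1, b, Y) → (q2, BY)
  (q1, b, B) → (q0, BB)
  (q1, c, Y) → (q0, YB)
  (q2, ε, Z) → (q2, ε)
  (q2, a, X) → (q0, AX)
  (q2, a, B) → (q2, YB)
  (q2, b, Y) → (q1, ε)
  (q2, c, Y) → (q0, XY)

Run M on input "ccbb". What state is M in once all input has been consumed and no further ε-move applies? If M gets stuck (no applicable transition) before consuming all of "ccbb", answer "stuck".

(q0, ccbb, Z) ⊢ (q0, cbb, YYZ) ⊢ (q0, bb, XYYZ) ⊢ (q2, b, YXYYZ) ⊢ (q1, ε, XYYZ) ⊢ (q2, ε, YXYYZ)
All input consumed; M is in state q2.

q2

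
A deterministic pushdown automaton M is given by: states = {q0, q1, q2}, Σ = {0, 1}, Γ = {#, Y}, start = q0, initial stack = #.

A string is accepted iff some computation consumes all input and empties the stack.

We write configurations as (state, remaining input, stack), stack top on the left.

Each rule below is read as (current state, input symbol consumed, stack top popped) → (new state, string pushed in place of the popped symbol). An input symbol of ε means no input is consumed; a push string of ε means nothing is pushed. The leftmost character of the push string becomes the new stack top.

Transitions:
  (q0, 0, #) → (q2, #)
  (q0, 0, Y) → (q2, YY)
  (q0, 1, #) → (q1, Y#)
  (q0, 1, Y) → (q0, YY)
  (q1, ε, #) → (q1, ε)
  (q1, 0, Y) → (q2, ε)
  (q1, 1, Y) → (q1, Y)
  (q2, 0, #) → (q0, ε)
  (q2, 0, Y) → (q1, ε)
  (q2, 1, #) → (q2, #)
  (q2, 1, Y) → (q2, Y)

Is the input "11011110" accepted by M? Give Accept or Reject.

Accept

(q0, 11011110, #)
  read 1, top #: go to q1, push Y# → (q1, 1011110, Y#)
  read 1, top Y: go to q1, push Y → (q1, 011110, Y#)
  read 0, top Y: go to q2, push ε → (q2, 11110, #)
  read 1, top #: go to q2, push # → (q2, 1110, #)
  read 1, top #: go to q2, push # → (q2, 110, #)
  read 1, top #: go to q2, push # → (q2, 10, #)
  read 1, top #: go to q2, push # → (q2, 0, #)
  read 0, top #: go to q0, push ε → (q0, ε, ε)
All input consumed and the stack is empty.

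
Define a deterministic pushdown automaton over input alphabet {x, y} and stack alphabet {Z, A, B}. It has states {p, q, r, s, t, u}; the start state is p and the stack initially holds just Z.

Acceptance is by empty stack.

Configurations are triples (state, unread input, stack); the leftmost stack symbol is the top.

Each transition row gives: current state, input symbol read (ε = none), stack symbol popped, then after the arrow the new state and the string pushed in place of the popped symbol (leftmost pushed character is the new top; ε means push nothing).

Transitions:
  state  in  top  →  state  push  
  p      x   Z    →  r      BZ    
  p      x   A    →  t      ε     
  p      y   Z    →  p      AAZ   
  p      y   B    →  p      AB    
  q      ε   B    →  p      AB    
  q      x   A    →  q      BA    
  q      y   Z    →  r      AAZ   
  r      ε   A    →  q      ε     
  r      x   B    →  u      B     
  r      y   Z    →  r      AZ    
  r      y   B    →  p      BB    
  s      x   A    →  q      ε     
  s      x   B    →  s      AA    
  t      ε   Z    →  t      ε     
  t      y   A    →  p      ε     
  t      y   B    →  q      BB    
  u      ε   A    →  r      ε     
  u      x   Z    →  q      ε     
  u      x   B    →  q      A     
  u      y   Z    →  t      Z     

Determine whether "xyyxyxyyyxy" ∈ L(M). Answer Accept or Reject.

(p, xyyxyxyyyxy, Z)
  read x, top Z: go to r, push BZ → (r, yyxyxyyyxy, BZ)
  read y, top B: go to p, push BB → (p, yxyxyyyxy, BBZ)
  read y, top B: go to p, push AB → (p, xyxyyyxy, ABBZ)
  read x, top A: go to t, push ε → (t, yxyyyxy, BBZ)
  read y, top B: go to q, push BB → (q, xyyyxy, BBBZ)
  ε-move, top B: go to p, push AB → (p, xyyyxy, ABBBZ)
  read x, top A: go to t, push ε → (t, yyyxy, BBBZ)
  read y, top B: go to q, push BB → (q, yyxy, BBBBZ)
  ε-move, top B: go to p, push AB → (p, yyxy, ABBBBZ)
No transition applies at (p, yyxy, ABBBBZ); input not fully consumed.

Reject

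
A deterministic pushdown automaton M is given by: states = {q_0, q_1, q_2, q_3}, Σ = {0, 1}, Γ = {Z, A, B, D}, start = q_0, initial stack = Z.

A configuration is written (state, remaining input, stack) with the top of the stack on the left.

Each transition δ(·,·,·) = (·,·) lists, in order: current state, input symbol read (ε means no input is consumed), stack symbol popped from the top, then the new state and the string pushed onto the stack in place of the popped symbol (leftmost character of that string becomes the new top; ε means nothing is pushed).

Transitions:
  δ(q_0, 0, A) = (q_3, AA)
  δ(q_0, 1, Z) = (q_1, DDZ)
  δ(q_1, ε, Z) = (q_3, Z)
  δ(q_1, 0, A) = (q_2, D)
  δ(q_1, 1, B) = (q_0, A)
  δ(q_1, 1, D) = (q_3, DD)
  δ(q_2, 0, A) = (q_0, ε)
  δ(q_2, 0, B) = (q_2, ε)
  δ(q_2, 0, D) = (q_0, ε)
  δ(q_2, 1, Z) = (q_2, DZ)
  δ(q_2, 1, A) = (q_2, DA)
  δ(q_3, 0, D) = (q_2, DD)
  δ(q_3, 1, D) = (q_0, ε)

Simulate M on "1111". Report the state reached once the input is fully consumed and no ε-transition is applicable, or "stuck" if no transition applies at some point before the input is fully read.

stuck

(q_0, 1111, Z)
  read 1, top Z: go to q_1, push DDZ → (q_1, 111, DDZ)
  read 1, top D: go to q_3, push DD → (q_3, 11, DDDZ)
  read 1, top D: go to q_0, push ε → (q_0, 1, DDZ)
No transition for (q_0, 1, top D); M blocks with input 1 remaining.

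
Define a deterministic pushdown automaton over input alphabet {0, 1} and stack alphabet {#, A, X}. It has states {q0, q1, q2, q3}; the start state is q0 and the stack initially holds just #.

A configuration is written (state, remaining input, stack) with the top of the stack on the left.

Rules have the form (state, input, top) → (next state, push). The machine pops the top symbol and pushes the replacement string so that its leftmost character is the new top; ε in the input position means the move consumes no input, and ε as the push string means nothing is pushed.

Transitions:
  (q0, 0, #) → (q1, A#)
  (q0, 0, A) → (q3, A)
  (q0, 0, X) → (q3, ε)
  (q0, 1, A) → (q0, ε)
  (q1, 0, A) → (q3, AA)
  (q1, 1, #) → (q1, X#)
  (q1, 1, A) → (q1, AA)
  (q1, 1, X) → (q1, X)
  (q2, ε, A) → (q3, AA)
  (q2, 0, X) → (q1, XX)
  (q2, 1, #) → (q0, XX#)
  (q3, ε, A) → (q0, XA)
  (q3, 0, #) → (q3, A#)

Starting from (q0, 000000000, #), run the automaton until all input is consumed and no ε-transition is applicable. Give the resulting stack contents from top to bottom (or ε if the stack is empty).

XAA#

(q0, 000000000, #) ⊢ (q1, 00000000, A#) ⊢ (q3, 0000000, AA#) ⊢ (q0, 0000000, XAA#) ⊢ (q3, 000000, AA#) ⊢ (q0, 000000, XAA#) ⊢ (q3, 00000, AA#) ⊢ (q0, 00000, XAA#) ⊢ (q3, 0000, AA#) ⊢ (q0, 0000, XAA#) ⊢ (q3, 000, AA#) ⊢ (q0, 000, XAA#) ⊢ (q3, 00, AA#) ⊢ (q0, 00, XAA#) ⊢ (q3, 0, AA#) ⊢ (q0, 0, XAA#) ⊢ (q3, ε, AA#) ⊢ (q0, ε, XAA#)
All input consumed in state q0 with stack XAA#.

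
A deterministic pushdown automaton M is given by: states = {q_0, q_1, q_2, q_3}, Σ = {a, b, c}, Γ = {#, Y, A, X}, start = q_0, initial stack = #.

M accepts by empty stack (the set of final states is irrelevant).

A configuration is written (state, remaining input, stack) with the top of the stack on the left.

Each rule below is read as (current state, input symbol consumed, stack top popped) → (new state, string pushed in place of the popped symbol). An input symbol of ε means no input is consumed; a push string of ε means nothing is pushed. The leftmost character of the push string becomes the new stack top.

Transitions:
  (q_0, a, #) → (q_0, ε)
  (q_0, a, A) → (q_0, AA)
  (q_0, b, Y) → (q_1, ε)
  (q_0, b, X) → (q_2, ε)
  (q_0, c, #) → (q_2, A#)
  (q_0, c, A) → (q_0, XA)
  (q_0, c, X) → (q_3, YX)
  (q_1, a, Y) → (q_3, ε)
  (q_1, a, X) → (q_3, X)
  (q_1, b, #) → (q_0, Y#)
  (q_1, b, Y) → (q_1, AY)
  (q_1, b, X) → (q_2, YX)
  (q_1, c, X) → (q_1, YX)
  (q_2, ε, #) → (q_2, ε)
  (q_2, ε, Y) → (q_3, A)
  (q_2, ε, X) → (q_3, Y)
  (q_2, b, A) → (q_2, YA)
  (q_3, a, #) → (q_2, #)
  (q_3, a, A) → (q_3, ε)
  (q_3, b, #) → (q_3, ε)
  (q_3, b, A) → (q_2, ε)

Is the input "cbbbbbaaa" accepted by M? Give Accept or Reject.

(q_0, cbbbbbaaa, #)
  read c, top #: go to q_2, push A# → (q_2, bbbbbaaa, A#)
  read b, top A: go to q_2, push YA → (q_2, bbbbaaa, YA#)
  ε-move, top Y: go to q_3, push A → (q_3, bbbbaaa, AA#)
  read b, top A: go to q_2, push ε → (q_2, bbbaaa, A#)
  read b, top A: go to q_2, push YA → (q_2, bbaaa, YA#)
  ε-move, top Y: go to q_3, push A → (q_3, bbaaa, AA#)
  read b, top A: go to q_2, push ε → (q_2, baaa, A#)
  read b, top A: go to q_2, push YA → (q_2, aaa, YA#)
  ε-move, top Y: go to q_3, push A → (q_3, aaa, AA#)
  read a, top A: go to q_3, push ε → (q_3, aa, A#)
  read a, top A: go to q_3, push ε → (q_3, a, #)
  read a, top #: go to q_2, push # → (q_2, ε, #)
  ε-move, top #: go to q_2, push ε → (q_2, ε, ε)
All input consumed and the stack is empty.

Accept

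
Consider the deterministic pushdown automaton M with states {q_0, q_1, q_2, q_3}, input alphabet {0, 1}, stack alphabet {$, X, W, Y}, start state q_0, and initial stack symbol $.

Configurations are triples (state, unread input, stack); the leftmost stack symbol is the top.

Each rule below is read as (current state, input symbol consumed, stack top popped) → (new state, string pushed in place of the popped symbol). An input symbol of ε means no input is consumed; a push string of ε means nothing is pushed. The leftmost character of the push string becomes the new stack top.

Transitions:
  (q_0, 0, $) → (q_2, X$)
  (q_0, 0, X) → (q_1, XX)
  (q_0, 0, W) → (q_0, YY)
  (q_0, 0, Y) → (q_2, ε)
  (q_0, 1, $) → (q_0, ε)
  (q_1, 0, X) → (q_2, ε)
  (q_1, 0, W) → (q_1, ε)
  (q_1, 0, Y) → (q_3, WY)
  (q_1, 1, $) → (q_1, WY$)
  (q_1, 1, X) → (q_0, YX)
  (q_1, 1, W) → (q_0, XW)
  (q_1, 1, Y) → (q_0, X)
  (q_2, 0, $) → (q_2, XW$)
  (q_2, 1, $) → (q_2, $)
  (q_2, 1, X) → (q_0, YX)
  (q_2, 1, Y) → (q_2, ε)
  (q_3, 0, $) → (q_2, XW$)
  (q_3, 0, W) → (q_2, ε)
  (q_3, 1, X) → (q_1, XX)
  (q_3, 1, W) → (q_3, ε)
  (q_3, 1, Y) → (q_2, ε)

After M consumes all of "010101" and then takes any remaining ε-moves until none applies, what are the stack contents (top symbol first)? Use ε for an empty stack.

(q_0, 010101, $)
  read 0, top $: go to q_2, push X$ → (q_2, 10101, X$)
  read 1, top X: go to q_0, push YX → (q_0, 0101, YX$)
  read 0, top Y: go to q_2, push ε → (q_2, 101, X$)
  read 1, top X: go to q_0, push YX → (q_0, 01, YX$)
  read 0, top Y: go to q_2, push ε → (q_2, 1, X$)
  read 1, top X: go to q_0, push YX → (q_0, ε, YX$)
All input consumed in state q_0 with stack YX$.

YX$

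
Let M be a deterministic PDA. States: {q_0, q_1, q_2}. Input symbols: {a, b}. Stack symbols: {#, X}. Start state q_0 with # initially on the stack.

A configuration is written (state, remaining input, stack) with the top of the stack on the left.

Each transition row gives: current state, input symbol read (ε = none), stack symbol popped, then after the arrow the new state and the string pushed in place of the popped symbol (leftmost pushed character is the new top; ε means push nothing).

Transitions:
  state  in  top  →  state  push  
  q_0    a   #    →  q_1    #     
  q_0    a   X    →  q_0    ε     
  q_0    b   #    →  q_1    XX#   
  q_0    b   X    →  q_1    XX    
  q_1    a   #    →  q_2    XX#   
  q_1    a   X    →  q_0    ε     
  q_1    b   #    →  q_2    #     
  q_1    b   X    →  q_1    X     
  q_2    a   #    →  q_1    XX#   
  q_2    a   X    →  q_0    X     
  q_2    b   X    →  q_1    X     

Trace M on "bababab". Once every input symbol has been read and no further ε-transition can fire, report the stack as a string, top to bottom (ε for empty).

(q_0, bababab, #) ⊢ (q_1, ababab, XX#) ⊢ (q_0, babab, X#) ⊢ (q_1, abab, XX#) ⊢ (q_0, bab, X#) ⊢ (q_1, ab, XX#) ⊢ (q_0, b, X#) ⊢ (q_1, ε, XX#)
All input consumed in state q_1 with stack XX#.

XX#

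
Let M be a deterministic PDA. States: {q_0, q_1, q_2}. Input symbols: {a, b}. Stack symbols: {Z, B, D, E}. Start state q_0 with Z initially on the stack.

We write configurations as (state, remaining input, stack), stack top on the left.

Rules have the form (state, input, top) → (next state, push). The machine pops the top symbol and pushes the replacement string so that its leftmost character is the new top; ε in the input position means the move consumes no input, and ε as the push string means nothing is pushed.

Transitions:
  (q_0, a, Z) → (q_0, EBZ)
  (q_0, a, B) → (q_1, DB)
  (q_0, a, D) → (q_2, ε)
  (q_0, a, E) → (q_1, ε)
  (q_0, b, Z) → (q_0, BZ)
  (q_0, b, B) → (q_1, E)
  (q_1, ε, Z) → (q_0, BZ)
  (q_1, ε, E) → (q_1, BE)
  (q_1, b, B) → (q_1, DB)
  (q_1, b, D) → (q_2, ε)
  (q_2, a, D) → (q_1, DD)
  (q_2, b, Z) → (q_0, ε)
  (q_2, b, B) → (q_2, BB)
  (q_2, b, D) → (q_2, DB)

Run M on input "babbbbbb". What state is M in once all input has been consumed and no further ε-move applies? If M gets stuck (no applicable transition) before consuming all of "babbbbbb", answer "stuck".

q_2

(q_0, babbbbbb, Z)
  read b, top Z: go to q_0, push BZ → (q_0, abbbbbb, BZ)
  read a, top B: go to q_1, push DB → (q_1, bbbbbb, DBZ)
  read b, top D: go to q_2, push ε → (q_2, bbbbb, BZ)
  read b, top B: go to q_2, push BB → (q_2, bbbb, BBZ)
  read b, top B: go to q_2, push BB → (q_2, bbb, BBBZ)
  read b, top B: go to q_2, push BB → (q_2, bb, BBBBZ)
  read b, top B: go to q_2, push BB → (q_2, b, BBBBBZ)
  read b, top B: go to q_2, push BB → (q_2, ε, BBBBBBZ)
All input consumed; M is in state q_2.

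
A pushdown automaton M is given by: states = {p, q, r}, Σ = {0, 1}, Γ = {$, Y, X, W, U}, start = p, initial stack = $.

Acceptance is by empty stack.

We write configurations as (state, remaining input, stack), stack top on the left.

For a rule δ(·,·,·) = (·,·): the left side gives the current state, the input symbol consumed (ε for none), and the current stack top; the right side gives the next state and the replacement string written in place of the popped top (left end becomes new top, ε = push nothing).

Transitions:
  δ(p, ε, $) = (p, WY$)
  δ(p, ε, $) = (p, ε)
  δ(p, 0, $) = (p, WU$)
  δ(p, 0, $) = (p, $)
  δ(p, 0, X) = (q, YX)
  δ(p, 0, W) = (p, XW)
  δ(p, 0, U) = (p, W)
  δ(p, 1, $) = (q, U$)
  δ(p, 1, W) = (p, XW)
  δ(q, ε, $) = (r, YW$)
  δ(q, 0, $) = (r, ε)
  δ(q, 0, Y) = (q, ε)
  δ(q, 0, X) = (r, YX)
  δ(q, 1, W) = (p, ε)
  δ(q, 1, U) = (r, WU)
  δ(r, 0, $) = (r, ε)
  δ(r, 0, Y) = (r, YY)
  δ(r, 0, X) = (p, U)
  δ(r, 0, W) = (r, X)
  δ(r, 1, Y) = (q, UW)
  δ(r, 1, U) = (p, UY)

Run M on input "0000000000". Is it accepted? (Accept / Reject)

Accept

One accepting computation: (p, 0000000000, $) ⊢ (p, 000000000, $) ⊢ (p, 00000000, $) ⊢ (p, 0000000, $) ⊢ (p, 000000, $) ⊢ (p, 00000, $) ⊢ (p, 0000, $) ⊢ (p, 000, $) ⊢ (p, 00, $) ⊢ (p, 0, $) ⊢ (p, ε, $) ⊢ (p, ε, ε)
All input consumed and the stack is empty.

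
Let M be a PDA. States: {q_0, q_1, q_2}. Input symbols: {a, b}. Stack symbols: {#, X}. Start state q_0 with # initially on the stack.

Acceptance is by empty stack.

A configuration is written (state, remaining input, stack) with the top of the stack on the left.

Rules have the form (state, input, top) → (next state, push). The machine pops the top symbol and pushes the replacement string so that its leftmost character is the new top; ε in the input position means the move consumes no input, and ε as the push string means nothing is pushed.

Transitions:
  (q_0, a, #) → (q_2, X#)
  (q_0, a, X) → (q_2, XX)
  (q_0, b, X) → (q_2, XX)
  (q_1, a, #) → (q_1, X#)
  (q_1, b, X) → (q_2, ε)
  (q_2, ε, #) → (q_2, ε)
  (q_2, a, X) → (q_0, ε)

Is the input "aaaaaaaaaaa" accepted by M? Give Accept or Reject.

Reject

No computation consumes all input and empties the stack.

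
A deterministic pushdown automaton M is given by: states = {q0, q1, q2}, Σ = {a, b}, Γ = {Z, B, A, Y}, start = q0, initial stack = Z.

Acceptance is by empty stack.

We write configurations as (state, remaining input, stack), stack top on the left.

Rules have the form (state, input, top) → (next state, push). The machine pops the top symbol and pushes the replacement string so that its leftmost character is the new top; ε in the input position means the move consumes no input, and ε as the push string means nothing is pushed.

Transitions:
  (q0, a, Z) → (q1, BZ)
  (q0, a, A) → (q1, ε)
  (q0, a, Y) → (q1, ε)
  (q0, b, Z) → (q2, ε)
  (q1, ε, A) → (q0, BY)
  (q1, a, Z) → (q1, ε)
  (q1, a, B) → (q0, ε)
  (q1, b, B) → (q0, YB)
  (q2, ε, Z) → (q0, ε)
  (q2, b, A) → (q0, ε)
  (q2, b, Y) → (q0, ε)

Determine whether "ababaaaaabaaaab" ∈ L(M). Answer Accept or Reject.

(q0, ababaaaaabaaaab, Z)
  read a, top Z: go to q1, push BZ → (q1, babaaaaabaaaab, BZ)
  read b, top B: go to q0, push YB → (q0, abaaaaabaaaab, YBZ)
  read a, top Y: go to q1, push ε → (q1, baaaaabaaaab, BZ)
  read b, top B: go to q0, push YB → (q0, aaaaabaaaab, YBZ)
  read a, top Y: go to q1, push ε → (q1, aaaabaaaab, BZ)
  read a, top B: go to q0, push ε → (q0, aaabaaaab, Z)
  read a, top Z: go to q1, push BZ → (q1, aabaaaab, BZ)
  read a, top B: go to q0, push ε → (q0, abaaaab, Z)
  read a, top Z: go to q1, push BZ → (q1, baaaab, BZ)
  read b, top B: go to q0, push YB → (q0, aaaab, YBZ)
  read a, top Y: go to q1, push ε → (q1, aaab, BZ)
  read a, top B: go to q0, push ε → (q0, aab, Z)
  read a, top Z: go to q1, push BZ → (q1, ab, BZ)
  read a, top B: go to q0, push ε → (q0, b, Z)
  read b, top Z: go to q2, push ε → (q2, ε, ε)
All input consumed and the stack is empty.

Accept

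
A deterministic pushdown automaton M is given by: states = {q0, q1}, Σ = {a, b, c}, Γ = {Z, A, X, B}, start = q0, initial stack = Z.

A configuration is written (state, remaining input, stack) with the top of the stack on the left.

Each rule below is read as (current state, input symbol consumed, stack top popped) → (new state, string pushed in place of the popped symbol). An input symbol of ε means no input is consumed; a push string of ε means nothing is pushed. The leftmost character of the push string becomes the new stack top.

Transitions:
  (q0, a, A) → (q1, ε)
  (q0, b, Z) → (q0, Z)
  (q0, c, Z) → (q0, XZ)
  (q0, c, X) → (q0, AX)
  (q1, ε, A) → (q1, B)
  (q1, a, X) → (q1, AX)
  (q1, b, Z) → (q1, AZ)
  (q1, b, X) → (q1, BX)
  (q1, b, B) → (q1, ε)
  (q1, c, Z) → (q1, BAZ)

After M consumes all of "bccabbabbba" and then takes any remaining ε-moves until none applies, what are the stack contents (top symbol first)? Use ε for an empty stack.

BXZ

(q0, bccabbabbba, Z)
  read b, top Z: go to q0, push Z → (q0, ccabbabbba, Z)
  read c, top Z: go to q0, push XZ → (q0, cabbabbba, XZ)
  read c, top X: go to q0, push AX → (q0, abbabbba, AXZ)
  read a, top A: go to q1, push ε → (q1, bbabbba, XZ)
  read b, top X: go to q1, push BX → (q1, babbba, BXZ)
  read b, top B: go to q1, push ε → (q1, abbba, XZ)
  read a, top X: go to q1, push AX → (q1, bbba, AXZ)
  ε-move, top A: go to q1, push B → (q1, bbba, BXZ)
  read b, top B: go to q1, push ε → (q1, bba, XZ)
  read b, top X: go to q1, push BX → (q1, ba, BXZ)
  read b, top B: go to q1, push ε → (q1, a, XZ)
  read a, top X: go to q1, push AX → (q1, ε, AXZ)
  ε-move, top A: go to q1, push B → (q1, ε, BXZ)
All input consumed in state q1 with stack BXZ.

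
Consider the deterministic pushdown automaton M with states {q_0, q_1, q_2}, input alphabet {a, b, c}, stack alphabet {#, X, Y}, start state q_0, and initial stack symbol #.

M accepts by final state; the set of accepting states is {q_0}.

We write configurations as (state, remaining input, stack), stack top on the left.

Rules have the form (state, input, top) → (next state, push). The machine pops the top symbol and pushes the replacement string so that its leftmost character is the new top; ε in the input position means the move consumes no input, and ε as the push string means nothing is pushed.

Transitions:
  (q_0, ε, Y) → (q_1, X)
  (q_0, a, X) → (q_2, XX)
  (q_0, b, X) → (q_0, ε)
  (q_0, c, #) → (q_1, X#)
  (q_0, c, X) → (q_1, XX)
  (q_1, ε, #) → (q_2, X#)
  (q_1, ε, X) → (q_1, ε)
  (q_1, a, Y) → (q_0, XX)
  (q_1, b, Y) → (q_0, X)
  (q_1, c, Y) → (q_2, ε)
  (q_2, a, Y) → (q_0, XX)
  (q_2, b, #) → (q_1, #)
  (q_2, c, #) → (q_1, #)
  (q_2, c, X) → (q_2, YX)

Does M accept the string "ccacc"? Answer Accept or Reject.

Reject

(q_0, ccacc, #) ⊢ (q_1, cacc, X#) ⊢ (q_1, cacc, #) ⊢ (q_2, cacc, X#) ⊢ (q_2, acc, YX#) ⊢ (q_0, cc, XXX#) ⊢ (q_1, c, XXXX#) ⊢ (q_1, c, XXX#) ⊢ (q_1, c, XX#) ⊢ (q_1, c, X#) ⊢ (q_1, c, #) ⊢ (q_2, c, X#) ⊢ (q_2, ε, YX#)
All input consumed; state q_2 ∉ F and no further ε-move applies.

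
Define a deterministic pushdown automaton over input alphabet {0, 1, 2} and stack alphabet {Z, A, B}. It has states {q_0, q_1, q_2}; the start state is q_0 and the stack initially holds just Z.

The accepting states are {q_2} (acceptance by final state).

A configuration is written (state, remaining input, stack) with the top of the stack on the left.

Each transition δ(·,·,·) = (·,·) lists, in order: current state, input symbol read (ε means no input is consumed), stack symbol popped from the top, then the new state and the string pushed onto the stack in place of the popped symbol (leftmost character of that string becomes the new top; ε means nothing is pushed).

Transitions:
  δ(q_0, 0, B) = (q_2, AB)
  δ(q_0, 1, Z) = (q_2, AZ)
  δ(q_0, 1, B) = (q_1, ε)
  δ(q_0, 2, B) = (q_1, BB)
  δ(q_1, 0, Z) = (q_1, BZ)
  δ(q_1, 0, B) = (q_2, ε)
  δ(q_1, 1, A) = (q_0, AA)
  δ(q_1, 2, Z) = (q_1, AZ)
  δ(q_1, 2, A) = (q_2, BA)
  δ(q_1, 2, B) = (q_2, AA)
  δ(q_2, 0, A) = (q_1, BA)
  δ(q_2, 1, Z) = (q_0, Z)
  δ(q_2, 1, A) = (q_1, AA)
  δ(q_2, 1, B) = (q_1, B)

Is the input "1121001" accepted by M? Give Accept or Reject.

(q_0, 1121001, Z)
  read 1, top Z: go to q_2, push AZ → (q_2, 121001, AZ)
  read 1, top A: go to q_1, push AA → (q_1, 21001, AAZ)
  read 2, top A: go to q_2, push BA → (q_2, 1001, BAAZ)
  read 1, top B: go to q_1, push B → (q_1, 001, BAAZ)
  read 0, top B: go to q_2, push ε → (q_2, 01, AAZ)
  read 0, top A: go to q_1, push BA → (q_1, 1, BAAZ)
No transition applies at (q_1, 1, BAAZ); input not fully consumed.

Reject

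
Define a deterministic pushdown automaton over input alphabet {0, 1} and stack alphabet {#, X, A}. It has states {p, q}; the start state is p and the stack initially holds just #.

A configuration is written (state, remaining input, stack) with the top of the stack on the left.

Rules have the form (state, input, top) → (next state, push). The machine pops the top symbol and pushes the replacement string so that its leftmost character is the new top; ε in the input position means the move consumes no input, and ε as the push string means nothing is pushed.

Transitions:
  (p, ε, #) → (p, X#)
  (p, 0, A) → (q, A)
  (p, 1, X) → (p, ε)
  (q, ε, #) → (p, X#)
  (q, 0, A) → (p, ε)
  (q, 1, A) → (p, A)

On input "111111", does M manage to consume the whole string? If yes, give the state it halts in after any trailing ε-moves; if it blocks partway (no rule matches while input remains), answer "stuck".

p

(p, 111111, #) ⊢ (p, 111111, X#) ⊢ (p, 11111, #) ⊢ (p, 11111, X#) ⊢ (p, 1111, #) ⊢ (p, 1111, X#) ⊢ (p, 111, #) ⊢ (p, 111, X#) ⊢ (p, 11, #) ⊢ (p, 11, X#) ⊢ (p, 1, #) ⊢ (p, 1, X#) ⊢ (p, ε, #) ⊢ (p, ε, X#)
All input consumed; M is in state p.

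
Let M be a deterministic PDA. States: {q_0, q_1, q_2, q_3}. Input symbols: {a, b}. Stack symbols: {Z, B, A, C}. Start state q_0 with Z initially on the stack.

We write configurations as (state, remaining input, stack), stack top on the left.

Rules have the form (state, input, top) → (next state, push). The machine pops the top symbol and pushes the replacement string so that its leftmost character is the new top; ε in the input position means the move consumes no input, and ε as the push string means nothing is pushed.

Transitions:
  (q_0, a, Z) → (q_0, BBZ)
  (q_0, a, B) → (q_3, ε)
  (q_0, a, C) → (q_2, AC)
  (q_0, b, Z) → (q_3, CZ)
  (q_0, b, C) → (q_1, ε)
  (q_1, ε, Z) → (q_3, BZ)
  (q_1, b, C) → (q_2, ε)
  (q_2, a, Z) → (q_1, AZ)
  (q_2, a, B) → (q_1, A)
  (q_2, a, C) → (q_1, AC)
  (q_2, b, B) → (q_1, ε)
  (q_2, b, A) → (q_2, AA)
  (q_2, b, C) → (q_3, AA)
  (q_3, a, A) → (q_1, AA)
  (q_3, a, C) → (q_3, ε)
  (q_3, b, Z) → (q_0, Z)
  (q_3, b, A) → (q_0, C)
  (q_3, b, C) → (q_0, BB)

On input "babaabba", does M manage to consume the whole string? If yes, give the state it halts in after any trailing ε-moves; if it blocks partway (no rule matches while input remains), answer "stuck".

(q_0, babaabba, Z)
  read b, top Z: go to q_3, push CZ → (q_3, abaabba, CZ)
  read a, top C: go to q_3, push ε → (q_3, baabba, Z)
  read b, top Z: go to q_0, push Z → (q_0, aabba, Z)
  read a, top Z: go to q_0, push BBZ → (q_0, abba, BBZ)
  read a, top B: go to q_3, push ε → (q_3, bba, BZ)
No transition for (q_3, b, top B); M blocks with input bba remaining.

stuck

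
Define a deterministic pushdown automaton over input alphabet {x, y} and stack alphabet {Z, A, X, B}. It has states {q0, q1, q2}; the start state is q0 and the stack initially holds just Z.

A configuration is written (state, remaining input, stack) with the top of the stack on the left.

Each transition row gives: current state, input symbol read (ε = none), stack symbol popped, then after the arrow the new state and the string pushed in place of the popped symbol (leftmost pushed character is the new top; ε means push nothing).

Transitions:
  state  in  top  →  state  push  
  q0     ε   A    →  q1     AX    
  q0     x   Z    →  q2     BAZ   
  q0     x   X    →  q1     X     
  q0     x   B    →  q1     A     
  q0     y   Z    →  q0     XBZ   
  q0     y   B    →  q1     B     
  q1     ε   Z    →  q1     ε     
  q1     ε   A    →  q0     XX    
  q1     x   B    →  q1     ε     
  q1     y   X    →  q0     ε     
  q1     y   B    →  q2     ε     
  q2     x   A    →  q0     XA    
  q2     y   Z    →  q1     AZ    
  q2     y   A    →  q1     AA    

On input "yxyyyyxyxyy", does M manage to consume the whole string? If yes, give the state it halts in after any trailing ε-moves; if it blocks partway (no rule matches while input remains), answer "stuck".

q0

(q0, yxyyyyxyxyy, Z) ⊢ (q0, xyyyyxyxyy, XBZ) ⊢ (q1, yyyyxyxyy, XBZ) ⊢ (q0, yyyxyxyy, BZ) ⊢ (q1, yyxyxyy, BZ) ⊢ (q2, yxyxyy, Z) ⊢ (q1, xyxyy, AZ) ⊢ (q0, xyxyy, XXZ) ⊢ (q1, yxyy, XXZ) ⊢ (q0, xyy, XZ) ⊢ (q1, yy, XZ) ⊢ (q0, y, Z) ⊢ (q0, ε, XBZ)
All input consumed; M is in state q0.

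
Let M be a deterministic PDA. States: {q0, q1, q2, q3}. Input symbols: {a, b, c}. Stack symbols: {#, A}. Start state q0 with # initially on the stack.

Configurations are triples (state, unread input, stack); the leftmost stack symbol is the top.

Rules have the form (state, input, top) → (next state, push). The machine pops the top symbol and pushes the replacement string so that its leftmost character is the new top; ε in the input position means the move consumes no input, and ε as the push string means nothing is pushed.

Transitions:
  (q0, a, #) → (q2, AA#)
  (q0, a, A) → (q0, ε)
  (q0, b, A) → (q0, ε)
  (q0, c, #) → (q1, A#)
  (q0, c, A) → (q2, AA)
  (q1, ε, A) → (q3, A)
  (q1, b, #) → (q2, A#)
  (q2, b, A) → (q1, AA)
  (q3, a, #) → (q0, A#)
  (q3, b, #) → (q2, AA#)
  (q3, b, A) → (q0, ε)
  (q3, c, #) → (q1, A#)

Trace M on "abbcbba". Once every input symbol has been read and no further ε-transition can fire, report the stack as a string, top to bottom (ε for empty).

(q0, abbcbba, #) ⊢ (q2, bbcbba, AA#) ⊢ (q1, bcbba, AAA#) ⊢ (q3, bcbba, AAA#) ⊢ (q0, cbba, AA#) ⊢ (q2, bba, AAA#) ⊢ (q1, ba, AAAA#) ⊢ (q3, ba, AAAA#) ⊢ (q0, a, AAA#) ⊢ (q0, ε, AA#)
All input consumed in state q0 with stack AA#.

AA#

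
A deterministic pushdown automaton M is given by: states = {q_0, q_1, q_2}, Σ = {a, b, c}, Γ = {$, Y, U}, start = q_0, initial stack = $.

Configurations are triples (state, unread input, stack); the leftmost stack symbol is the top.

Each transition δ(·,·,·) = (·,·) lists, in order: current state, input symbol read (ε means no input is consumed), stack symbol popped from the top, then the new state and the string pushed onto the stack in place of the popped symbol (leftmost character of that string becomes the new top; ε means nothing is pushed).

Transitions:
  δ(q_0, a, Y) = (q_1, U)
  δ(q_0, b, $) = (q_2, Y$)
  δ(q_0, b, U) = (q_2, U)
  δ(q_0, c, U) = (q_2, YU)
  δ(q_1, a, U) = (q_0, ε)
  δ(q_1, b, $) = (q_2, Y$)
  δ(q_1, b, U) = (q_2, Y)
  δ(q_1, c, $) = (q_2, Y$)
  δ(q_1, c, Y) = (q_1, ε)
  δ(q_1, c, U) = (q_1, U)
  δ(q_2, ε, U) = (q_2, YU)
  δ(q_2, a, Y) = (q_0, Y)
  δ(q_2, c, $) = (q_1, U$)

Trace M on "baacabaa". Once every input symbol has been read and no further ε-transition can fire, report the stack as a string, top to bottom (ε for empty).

(q_0, baacabaa, $)
  read b, top $: go to q_2, push Y$ → (q_2, aacabaa, Y$)
  read a, top Y: go to q_0, push Y → (q_0, acabaa, Y$)
  read a, top Y: go to q_1, push U → (q_1, cabaa, U$)
  read c, top U: go to q_1, push U → (q_1, abaa, U$)
  read a, top U: go to q_0, push ε → (q_0, baa, $)
  read b, top $: go to q_2, push Y$ → (q_2, aa, Y$)
  read a, top Y: go to q_0, push Y → (q_0, a, Y$)
  read a, top Y: go to q_1, push U → (q_1, ε, U$)
All input consumed in state q_1 with stack U$.

U$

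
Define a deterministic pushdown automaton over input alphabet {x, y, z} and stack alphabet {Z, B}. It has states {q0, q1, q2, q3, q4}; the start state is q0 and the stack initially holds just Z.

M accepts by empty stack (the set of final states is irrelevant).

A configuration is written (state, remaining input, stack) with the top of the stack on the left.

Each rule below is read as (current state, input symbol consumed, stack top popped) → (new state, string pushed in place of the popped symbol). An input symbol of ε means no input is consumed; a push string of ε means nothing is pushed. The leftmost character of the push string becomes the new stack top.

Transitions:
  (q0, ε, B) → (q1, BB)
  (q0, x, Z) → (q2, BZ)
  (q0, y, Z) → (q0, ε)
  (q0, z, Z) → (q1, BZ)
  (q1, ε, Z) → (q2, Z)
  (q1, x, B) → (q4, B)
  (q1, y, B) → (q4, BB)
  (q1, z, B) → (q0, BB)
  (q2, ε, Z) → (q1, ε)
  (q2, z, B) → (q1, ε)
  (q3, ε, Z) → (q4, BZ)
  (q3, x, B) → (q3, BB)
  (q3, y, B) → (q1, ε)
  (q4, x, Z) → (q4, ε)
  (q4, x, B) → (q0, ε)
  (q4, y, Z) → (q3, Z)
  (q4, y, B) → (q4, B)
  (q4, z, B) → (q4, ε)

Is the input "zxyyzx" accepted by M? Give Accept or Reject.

Accept

(q0, zxyyzx, Z)
  read z, top Z: go to q1, push BZ → (q1, xyyzx, BZ)
  read x, top B: go to q4, push B → (q4, yyzx, BZ)
  read y, top B: go to q4, push B → (q4, yzx, BZ)
  read y, top B: go to q4, push B → (q4, zx, BZ)
  read z, top B: go to q4, push ε → (q4, x, Z)
  read x, top Z: go to q4, push ε → (q4, ε, ε)
All input consumed and the stack is empty.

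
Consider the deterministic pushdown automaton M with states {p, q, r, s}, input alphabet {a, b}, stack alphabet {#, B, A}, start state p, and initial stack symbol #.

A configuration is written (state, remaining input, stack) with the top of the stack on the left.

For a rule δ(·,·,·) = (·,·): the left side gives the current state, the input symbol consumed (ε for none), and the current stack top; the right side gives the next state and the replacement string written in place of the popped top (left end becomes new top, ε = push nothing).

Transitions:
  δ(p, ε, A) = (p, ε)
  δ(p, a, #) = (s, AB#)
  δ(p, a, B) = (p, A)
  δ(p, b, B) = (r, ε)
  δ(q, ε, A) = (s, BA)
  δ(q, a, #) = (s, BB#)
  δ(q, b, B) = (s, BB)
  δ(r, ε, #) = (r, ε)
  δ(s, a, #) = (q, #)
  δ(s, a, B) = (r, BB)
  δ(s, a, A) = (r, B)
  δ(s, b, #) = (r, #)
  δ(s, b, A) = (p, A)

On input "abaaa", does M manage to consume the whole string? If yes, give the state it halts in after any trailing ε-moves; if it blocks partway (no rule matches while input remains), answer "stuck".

r

(p, abaaa, #)
  read a, top #: go to s, push AB# → (s, baaa, AB#)
  read b, top A: go to p, push A → (p, aaa, AB#)
  ε-move, top A: go to p, push ε → (p, aaa, B#)
  read a, top B: go to p, push A → (p, aa, A#)
  ε-move, top A: go to p, push ε → (p, aa, #)
  read a, top #: go to s, push AB# → (s, a, AB#)
  read a, top A: go to r, push B → (r, ε, BB#)
All input consumed; M is in state r.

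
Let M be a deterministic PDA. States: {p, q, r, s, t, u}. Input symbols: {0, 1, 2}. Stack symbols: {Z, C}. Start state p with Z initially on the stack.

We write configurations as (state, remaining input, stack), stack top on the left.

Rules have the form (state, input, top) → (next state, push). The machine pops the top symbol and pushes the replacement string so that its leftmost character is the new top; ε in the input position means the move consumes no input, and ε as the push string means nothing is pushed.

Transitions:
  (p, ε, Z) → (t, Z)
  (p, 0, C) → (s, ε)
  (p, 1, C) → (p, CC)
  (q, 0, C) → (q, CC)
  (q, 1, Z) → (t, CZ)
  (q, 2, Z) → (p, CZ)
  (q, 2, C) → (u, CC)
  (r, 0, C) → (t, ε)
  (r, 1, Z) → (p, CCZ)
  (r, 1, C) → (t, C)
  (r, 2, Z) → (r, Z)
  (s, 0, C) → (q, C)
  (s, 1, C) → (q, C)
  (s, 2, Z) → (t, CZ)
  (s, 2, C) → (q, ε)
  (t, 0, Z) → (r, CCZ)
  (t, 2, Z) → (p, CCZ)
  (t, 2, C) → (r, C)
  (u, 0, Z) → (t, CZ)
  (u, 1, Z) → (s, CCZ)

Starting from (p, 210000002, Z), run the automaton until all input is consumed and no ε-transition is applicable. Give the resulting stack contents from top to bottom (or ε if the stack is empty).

(p, 210000002, Z)
  ε-move, top Z: go to t, push Z → (t, 210000002, Z)
  read 2, top Z: go to p, push CCZ → (p, 10000002, CCZ)
  read 1, top C: go to p, push CC → (p, 0000002, CCCZ)
  read 0, top C: go to s, push ε → (s, 000002, CCZ)
  read 0, top C: go to q, push C → (q, 00002, CCZ)
  read 0, top C: go to q, push CC → (q, 0002, CCCZ)
  read 0, top C: go to q, push CC → (q, 002, CCCCZ)
  read 0, top C: go to q, push CC → (q, 02, CCCCCZ)
  read 0, top C: go to q, push CC → (q, 2, CCCCCCZ)
  read 2, top C: go to u, push CC → (u, ε, CCCCCCCZ)
All input consumed in state u with stack CCCCCCCZ.

CCCCCCCZ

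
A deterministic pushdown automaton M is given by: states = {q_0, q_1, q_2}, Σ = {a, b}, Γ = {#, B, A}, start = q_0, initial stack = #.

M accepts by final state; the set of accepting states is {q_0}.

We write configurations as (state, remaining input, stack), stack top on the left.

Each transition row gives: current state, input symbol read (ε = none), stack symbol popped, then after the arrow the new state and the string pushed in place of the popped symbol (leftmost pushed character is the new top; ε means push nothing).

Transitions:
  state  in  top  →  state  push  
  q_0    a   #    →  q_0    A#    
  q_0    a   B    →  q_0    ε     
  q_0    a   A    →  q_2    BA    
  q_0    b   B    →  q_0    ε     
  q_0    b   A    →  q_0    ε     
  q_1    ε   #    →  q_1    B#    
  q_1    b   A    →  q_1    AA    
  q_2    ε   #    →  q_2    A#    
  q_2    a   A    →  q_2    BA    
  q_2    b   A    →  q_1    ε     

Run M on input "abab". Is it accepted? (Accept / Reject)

(q_0, abab, #) ⊢ (q_0, bab, A#) ⊢ (q_0, ab, #) ⊢ (q_0, b, A#) ⊢ (q_0, ε, #)
All input consumed; state q_0 ∈ F.

Accept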